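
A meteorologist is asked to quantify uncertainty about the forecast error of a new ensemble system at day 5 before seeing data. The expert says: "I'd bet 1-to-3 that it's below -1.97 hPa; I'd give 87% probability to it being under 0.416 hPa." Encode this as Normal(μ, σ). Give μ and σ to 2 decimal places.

For Normal(μ,σ), the p-quantile is μ + z_p·σ. Here z_{0.25} = -0.6745, z_{0.87} = 1.126.
So -1.97 = μ − 0.6745σ and 0.416 = μ + 1.126σ.
Subtracting: σ = (0.416 − -1.97)/(1.126 − (-0.6745)) = 1.32.
Then μ = -1.97 − (-0.6745)·1.32 = -1.08.

μ = -1.08, σ = 1.32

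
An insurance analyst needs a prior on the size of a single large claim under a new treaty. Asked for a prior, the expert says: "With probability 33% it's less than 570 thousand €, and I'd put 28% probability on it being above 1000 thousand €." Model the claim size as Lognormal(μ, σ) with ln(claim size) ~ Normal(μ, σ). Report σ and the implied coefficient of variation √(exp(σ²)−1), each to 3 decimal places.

If T ~ Lognormal(μ,σ) then ln T ~ Normal(μ,σ), so the p-quantile of ln T is μ + z_p·σ.
ln(570) = 6.346 and ln(1000) = 6.908; z_{0.33} = -0.4399, z_{0.72} = 0.5828.
σ = (6.908 − 6.346)/(0.5828 − (-0.4399)) = 0.550.
μ = 6.346 − (-0.4399)·0.550 = 6.587.
CV = √(exp(σ²)−1) = √(exp(0.3021)−1) = 0.594.

σ ≈ 0.550, CV ≈ 0.594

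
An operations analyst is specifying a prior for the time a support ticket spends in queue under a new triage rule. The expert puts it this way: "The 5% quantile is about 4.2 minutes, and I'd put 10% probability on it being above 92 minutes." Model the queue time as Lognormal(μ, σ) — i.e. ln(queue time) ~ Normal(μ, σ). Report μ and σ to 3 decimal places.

If T ~ Lognormal(μ,σ) then ln T ~ Normal(μ,σ), so the p-quantile of ln T is μ + z_p·σ.
ln(4.2) = 1.435 and ln(92) = 4.522; z_{0.05} = -1.645, z_{0.9} = 1.282.
σ = (4.522 − 1.435)/(1.282 − (-1.645)) = 1.055.
μ = 1.435 − (-1.645)·1.055 = 3.170.

μ ≈ 3.170, σ ≈ 1.055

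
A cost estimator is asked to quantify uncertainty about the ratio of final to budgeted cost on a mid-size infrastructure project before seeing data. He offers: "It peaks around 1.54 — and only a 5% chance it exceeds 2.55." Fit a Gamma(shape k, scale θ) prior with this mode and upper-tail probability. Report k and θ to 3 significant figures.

Gamma(k,θ) with k>1 has mode (k−1)θ, so θ = 1.54/(k−1).
Need P(X < 2.55) = 0.95 with θ tied to k this way. Start at k = 2, θ = 1.54: P(X<2.55) ≈ 0.493.
Too low — raise k to concentrate. Iterating converges to k ≈ 12.
Then θ = 1.54/(12−1) ≈ 0.14.

k ≈ 12, θ ≈ 0.14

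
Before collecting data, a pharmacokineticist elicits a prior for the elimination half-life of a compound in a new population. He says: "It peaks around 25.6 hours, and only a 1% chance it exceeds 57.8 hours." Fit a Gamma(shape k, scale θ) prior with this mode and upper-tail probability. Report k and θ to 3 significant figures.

Gamma(k,θ) with k>1 has mode (k−1)θ, so θ = 25.6/(k−1).
Need P(X < 57.8) = 0.99 with θ tied to k this way. Start at k = 2, θ = 25.6: P(X<57.8) ≈ 0.659.
Too low — raise k to concentrate. Iterating converges to k ≈ 8.23.
Then θ = 25.6/(8.23−1) ≈ 3.54.

k ≈ 8.23, θ ≈ 3.54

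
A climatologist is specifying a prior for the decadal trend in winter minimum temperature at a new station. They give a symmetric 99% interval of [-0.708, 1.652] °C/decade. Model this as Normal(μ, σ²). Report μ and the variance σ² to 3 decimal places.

μ = 0.472, σ² = 0.210

A symmetric 99% interval runs μ ± z·σ with z = 2.576.
Half-width = 1.18, so σ = 1.18/2.576 = 0.4581 and σ² = 0.210.
μ is the interval midpoint, 0.472.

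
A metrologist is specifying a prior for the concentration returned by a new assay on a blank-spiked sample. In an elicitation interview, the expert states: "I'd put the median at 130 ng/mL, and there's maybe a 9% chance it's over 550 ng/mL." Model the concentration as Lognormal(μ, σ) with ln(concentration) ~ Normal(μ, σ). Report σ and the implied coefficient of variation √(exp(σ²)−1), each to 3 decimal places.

σ ≈ 1.076, CV ≈ 1.477

If T ~ Lognormal(μ,σ) then ln T ~ Normal(μ,σ), so the p-quantile of ln T is μ + z_p·σ.
ln(130) = 4.868 and ln(550) = 6.31; z_{0.5} = 0, z_{0.91} = 1.341.
σ = (6.31 − 4.868)/(1.341 − (0)) = 1.076.
μ = 4.868 − (0)·1.076 = 4.868.
CV = √(exp(σ²)−1) = √(exp(1.1573)−1) = 1.477.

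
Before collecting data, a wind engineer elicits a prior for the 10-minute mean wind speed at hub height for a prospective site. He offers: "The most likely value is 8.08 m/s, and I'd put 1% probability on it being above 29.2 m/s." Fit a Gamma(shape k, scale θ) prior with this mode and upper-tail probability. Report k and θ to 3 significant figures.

Gamma(k,θ) with k>1 has mode (k−1)θ, so θ = 8.08/(k−1).
Need P(X < 29.2) = 0.99 with θ tied to k this way. Start at k = 2, θ = 8.08: P(X<29.2) ≈ 0.876.
Too low — raise k to concentrate. Iterating converges to k ≈ 3.6.
Then θ = 8.08/(3.6−1) ≈ 3.1.

k ≈ 3.6, θ ≈ 3.1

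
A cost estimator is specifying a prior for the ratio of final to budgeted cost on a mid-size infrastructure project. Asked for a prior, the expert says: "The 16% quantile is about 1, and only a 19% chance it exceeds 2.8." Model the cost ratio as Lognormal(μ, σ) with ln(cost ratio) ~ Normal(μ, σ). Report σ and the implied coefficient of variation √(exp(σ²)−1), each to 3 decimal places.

If T ~ Lognormal(μ,σ) then ln T ~ Normal(μ,σ), so the p-quantile of ln T is μ + z_p·σ.
ln(1) = 0 and ln(2.8) = 1.03; z_{0.16} = -0.9945, z_{0.81} = 0.8779.
σ = (1.03 − 0)/(0.8779 − (-0.9945)) = 0.550.
μ = 0 − (-0.9945)·0.550 = 0.547.
CV = √(exp(σ²)−1) = √(exp(0.3024)−1) = 0.594.

σ ≈ 0.550, CV ≈ 0.594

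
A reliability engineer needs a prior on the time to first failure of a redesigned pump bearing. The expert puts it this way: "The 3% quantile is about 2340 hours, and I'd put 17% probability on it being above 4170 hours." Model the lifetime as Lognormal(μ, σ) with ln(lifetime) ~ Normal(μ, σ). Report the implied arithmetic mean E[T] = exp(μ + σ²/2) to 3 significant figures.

If T ~ Lognormal(μ,σ) then ln T ~ Normal(μ,σ), so the p-quantile of ln T is μ + z_p·σ.
ln(2340) = 7.758 and ln(4170) = 8.336; z_{0.03} = -1.881, z_{0.83} = 0.9542.
σ = (8.336 − 7.758)/(0.9542 − (-1.881)) = 0.204.
μ = 7.758 − (-1.881)·0.204 = 8.141.
E[T] = exp(μ + σ²/2) = exp(8.141 + 0.0208) = 3510 hours.

E[T] ≈ 3510 hours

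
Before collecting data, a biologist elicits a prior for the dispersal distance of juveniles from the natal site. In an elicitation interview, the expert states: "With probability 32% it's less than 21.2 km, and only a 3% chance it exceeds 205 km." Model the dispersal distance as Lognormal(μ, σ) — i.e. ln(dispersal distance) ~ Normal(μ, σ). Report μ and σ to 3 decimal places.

If T ~ Lognormal(μ,σ) then ln T ~ Normal(μ,σ), so the p-quantile of ln T is μ + z_p·σ.
ln(21.2) = 3.054 and ln(205) = 5.323; z_{0.32} = -0.4677, z_{0.97} = 1.881.
σ = (5.323 − 3.054)/(1.881 − (-0.4677)) = 0.966.
μ = 3.054 − (-0.4677)·0.966 = 3.506.

μ ≈ 3.506, σ ≈ 0.966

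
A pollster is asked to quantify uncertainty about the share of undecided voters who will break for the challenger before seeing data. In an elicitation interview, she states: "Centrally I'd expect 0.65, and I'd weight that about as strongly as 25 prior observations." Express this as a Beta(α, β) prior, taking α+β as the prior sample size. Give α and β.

α = 16.25, β = 8.75

Under the effective-sample-size interpretation, Beta(α, β) has prior mean α/(α+β) and prior sample size α+β.
So α+β = 25 and α/(α+β) = 0.65, giving α = 0.65·25 = 16.25 and β = 25 − 16.25 = 8.75.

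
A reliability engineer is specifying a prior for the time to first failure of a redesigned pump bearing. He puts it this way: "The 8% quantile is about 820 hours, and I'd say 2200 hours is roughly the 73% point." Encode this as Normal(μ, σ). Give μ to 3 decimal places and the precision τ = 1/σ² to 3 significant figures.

μ = 1780.907, τ = 2.14e-06

For Normal(μ,σ), the p-quantile is μ + z_p·σ. Here z_{0.08} = -1.405, z_{0.73} = 0.6128.
So 820 = μ − 1.405σ and 2200 = μ + 0.6128σ.
Subtracting: σ = (2200 − 820)/(0.6128 − (-1.405)) = 683.885.
Then μ = 820 − (-1.405)·683.885 = 1780.907.
Precision τ = 1/σ² = 1/683.9² = 2.14e-06.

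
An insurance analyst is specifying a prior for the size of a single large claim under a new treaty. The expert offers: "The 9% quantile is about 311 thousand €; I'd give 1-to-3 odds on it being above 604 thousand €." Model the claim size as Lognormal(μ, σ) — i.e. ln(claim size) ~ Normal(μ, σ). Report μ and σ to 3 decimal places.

μ ≈ 6.181, σ ≈ 0.329

If T ~ Lognormal(μ,σ) then ln T ~ Normal(μ,σ), so the p-quantile of ln T is μ + z_p·σ.
ln(311) = 5.74 and ln(604) = 6.404; z_{0.09} = -1.341, z_{0.75} = 0.6745.
σ = (6.404 − 5.74)/(0.6745 − (-1.341)) = 0.329.
μ = 5.74 − (-1.341)·0.329 = 6.181.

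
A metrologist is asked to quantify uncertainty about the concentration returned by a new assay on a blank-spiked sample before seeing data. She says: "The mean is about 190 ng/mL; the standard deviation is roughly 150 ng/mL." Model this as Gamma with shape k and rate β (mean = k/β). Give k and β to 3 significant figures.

k ≈ 1.6, β ≈ 0.00844

For Gamma(k, rate β): mean = k/β, variance = k/β², so CV = 1/√k.
CV = SD/mean = 150/190 = 0.7895, hence k = 1/CV² = 1.6.
Then β = k/mean = 1.6/190 = 0.00844.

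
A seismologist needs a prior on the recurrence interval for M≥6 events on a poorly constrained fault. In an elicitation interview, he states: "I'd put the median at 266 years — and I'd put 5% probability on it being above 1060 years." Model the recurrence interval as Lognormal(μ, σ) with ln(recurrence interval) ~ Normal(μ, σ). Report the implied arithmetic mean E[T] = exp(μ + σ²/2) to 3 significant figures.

If T ~ Lognormal(μ,σ) then ln T ~ Normal(μ,σ), so the p-quantile of ln T is μ + z_p·σ.
ln(266) = 5.583 and ln(1060) = 6.966; z_{0.5} = 0, z_{0.95} = 1.645.
σ = (6.966 − 5.583)/(1.645 − (0)) = 0.841.
μ = 5.583 − (0)·0.841 = 5.583.
E[T] = exp(μ + σ²/2) = exp(5.583 + 0.3532) = 379 years.

E[T] ≈ 379 years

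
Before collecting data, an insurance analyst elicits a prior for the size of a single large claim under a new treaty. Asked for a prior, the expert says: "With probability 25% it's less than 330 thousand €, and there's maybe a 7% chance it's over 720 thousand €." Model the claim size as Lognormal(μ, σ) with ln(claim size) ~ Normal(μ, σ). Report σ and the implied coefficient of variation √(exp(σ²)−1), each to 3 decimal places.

σ ≈ 0.363, CV ≈ 0.375

If T ~ Lognormal(μ,σ) then ln T ~ Normal(μ,σ), so the p-quantile of ln T is μ + z_p·σ.
ln(330) = 5.799 and ln(720) = 6.579; z_{0.25} = -0.6745, z_{0.93} = 1.476.
σ = (6.579 − 5.799)/(1.476 − (-0.6745)) = 0.363.
μ = 5.799 − (-0.6745)·0.363 = 6.044.
CV = √(exp(σ²)−1) = √(exp(0.1316)−1) = 0.375.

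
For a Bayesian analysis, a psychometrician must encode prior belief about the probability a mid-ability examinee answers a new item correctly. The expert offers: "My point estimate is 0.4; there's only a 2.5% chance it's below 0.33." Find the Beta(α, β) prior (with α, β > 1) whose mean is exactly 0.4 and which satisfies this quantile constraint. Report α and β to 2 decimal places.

With mean 0.4 fixed, write α = 0.4s, β = 0.6s where s = α+β.
Need P(θ < 0.33) = 0.025 under Beta(0.4s, 0.6s). Normal approximation: (q−m)/√(m(1−m)/s) ≈ z_{0.025} = -1.96, so s ≈ 0.4·0.6·(-1.96)²/(0.33−0.4)² = 188.2.
At s = 188.2: P(θ<0.33) ≈ 0.023. Adjusting to match 0.025 gives s ≈ 181.20.
So α = 0.4·181.20 ≈ 72.48, β = 0.6·181.20 ≈ 108.72.

α ≈ 72.48, β ≈ 108.72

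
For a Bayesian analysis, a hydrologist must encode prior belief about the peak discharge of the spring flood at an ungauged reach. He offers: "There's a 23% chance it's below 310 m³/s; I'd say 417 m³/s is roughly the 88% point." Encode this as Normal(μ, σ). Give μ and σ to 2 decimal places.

The p-quantile of Normal(μ,σ) is μ + z_p·σ, with z_{0.23} = -0.7388 and z_{0.88} = 1.175.
Eliminate σ: μ = (z₂·x₁ − z₁·x₂)/(z₂ − z₁) = (1.175·310 − (-0.7388)·417)/1.914 = 351.31.
Then σ = (x₂ − x₁)/(z₂ − z₁) = (417 − 310)/1.914 = 55.91.

μ = 351.31, σ = 55.91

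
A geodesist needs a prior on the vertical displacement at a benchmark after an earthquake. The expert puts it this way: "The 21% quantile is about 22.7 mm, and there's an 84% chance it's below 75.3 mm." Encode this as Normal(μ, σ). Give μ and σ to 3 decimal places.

μ = 46.254, σ = 29.208

The p-quantile of Normal(μ,σ) is μ + z_p·σ, with z_{0.21} = -0.8064 and z_{0.84} = 0.9945.
Eliminate σ: μ = (z₂·x₁ − z₁·x₂)/(z₂ − z₁) = (0.9945·22.7 − (-0.8064)·75.3)/1.801 = 46.254.
Then σ = (x₂ − x₁)/(z₂ − z₁) = (75.3 − 22.7)/1.801 = 29.208.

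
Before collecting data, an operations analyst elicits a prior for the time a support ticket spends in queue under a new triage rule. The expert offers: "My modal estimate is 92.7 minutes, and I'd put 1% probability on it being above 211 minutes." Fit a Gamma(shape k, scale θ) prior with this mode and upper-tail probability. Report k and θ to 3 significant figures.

k ≈ 8.08, θ ≈ 13.1

Gamma(k,θ) with k>1 has mode (k−1)θ, so θ = 92.7/(k−1).
Need P(X < 211) = 0.99 with θ tied to k this way. Start at k = 2, θ = 92.7: P(X<211) ≈ 0.664.
Too low — raise k to concentrate. Iterating converges to k ≈ 8.08.
Then θ = 92.7/(8.08−1) ≈ 13.1.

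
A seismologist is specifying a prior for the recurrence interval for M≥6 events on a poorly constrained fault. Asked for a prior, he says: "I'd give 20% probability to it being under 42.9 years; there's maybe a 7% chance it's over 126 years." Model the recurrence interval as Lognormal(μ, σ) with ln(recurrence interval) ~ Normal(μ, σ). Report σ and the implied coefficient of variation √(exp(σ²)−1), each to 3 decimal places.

σ ≈ 0.465, CV ≈ 0.491

If T ~ Lognormal(μ,σ) then ln T ~ Normal(μ,σ), so the p-quantile of ln T is μ + z_p·σ.
ln(42.9) = 3.759 and ln(126) = 4.836; z_{0.2} = -0.8416, z_{0.93} = 1.476.
σ = (4.836 − 3.759)/(1.476 − (-0.8416)) = 0.465.
μ = 3.759 − (-0.8416)·0.465 = 4.150.
CV = √(exp(σ²)−1) = √(exp(0.2162)−1) = 0.491.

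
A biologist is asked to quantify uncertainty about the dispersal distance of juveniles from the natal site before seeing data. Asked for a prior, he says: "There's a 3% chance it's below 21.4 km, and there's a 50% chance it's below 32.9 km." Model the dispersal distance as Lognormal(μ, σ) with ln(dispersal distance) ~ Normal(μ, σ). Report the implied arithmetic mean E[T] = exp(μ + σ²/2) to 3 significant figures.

If T ~ Lognormal(μ,σ) then ln T ~ Normal(μ,σ), so the p-quantile of ln T is μ + z_p·σ.
ln(21.4) = 3.063 and ln(32.9) = 3.493; z_{0.03} = -1.881, z_{0.5} = 0.
σ = (3.493 − 3.063)/(0 − (-1.881)) = 0.229.
μ = 3.063 − (-1.881)·0.229 = 3.493.
E[T] = exp(μ + σ²/2) = exp(3.493 + 0.0261) = 33.8 km.

E[T] ≈ 33.8 km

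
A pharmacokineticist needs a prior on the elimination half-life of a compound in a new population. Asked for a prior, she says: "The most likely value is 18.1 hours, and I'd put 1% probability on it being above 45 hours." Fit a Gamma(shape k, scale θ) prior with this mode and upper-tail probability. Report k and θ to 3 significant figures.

Gamma(k,θ) with k>1 has mode (k−1)θ, so θ = 18.1/(k−1).
Need P(X < 45) = 0.99 with θ tied to k this way. Start at k = 2, θ = 18.1: P(X<45) ≈ 0.710.
Too low — raise k to concentrate. Iterating converges to k ≈ 6.67.
Then θ = 18.1/(6.67−1) ≈ 3.19.

k ≈ 6.67, θ ≈ 3.19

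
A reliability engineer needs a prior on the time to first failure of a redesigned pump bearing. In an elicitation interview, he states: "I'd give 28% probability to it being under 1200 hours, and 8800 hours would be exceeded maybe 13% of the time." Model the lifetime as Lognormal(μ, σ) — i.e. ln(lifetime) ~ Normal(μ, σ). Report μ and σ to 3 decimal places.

μ ≈ 7.769, σ ≈ 1.166

If T ~ Lognormal(μ,σ) then ln T ~ Normal(μ,σ), so the p-quantile of ln T is μ + z_p·σ.
ln(1200) = 7.09 and ln(8800) = 9.083; z_{0.28} = -0.5828, z_{0.87} = 1.126.
σ = (9.083 − 7.09)/(1.126 − (-0.5828)) = 1.166.
μ = 7.09 − (-0.5828)·1.166 = 7.769.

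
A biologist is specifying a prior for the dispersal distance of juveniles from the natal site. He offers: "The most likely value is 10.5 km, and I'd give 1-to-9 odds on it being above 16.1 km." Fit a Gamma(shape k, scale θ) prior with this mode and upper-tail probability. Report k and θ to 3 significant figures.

k ≈ 11.2, θ ≈ 1.03

Gamma(k,θ) with k>1 has mode (k−1)θ, so θ = 10.5/(k−1).
Need P(X < 16.1) = 0.9 with θ tied to k this way. Start at k = 2, θ = 10.5: P(X<16.1) ≈ 0.453.
Too low — raise k to concentrate. Iterating converges to k ≈ 11.2.
Then θ = 10.5/(11.2−1) ≈ 1.03.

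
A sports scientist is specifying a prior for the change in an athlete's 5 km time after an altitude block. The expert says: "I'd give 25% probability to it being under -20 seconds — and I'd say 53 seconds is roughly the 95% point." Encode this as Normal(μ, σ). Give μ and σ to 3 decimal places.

μ = 1.229, σ = 31.474

For Normal(μ,σ), the p-quantile is μ + z_p·σ. Here z_{0.25} = -0.6745, z_{0.95} = 1.645.
So -20 = μ − 0.6745σ and 53 = μ + 1.645σ.
Subtracting: σ = (53 − -20)/(1.645 − (-0.6745)) = 31.474.
Then μ = -20 − (-0.6745)·31.474 = 1.229.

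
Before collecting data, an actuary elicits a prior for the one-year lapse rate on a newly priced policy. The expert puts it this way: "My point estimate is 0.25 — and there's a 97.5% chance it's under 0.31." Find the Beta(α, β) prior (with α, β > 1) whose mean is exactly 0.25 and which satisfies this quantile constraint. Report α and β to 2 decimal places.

α ≈ 53.51, β ≈ 160.52

With mean 0.25 fixed, write α = 0.25s, β = 0.75s where s = α+β.
Need P(θ < 0.31) = 0.975 under Beta(0.25s, 0.75s). Normal approximation: (q−m)/√(m(1−m)/s) ≈ z_{0.975} = 1.96, so s ≈ 0.25·0.75·(1.96)²/(0.31−0.25)² = 200.1.
At s = 200.1: P(θ<0.31) ≈ 0.971. Adjusting to match 0.975 gives s ≈ 214.03.
So α = 0.25·214.03 ≈ 53.51, β = 0.75·214.03 ≈ 160.52.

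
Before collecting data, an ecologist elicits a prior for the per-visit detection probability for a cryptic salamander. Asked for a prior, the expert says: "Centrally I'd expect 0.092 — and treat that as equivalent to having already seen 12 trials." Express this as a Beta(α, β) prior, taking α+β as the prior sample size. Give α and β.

α = 1.104, β = 10.896

Under the effective-sample-size interpretation, Beta(α, β) has prior mean α/(α+β) and prior sample size α+β.
So α+β = 12 and α/(α+β) = 0.092, giving α = 0.092·12 = 1.104 and β = 12 − 1.104 = 10.896.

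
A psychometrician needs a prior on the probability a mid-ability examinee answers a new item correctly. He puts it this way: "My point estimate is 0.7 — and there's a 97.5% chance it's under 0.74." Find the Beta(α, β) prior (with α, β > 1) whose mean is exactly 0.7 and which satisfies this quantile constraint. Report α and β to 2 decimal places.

With mean 0.7 fixed, write α = 0.7s, β = 0.3s where s = α+β.
Need P(θ < 0.74) = 0.975 under Beta(0.7s, 0.3s). Normal approximation: (q−m)/√(m(1−m)/s) ≈ z_{0.975} = 1.96, so s ≈ 0.7·0.3·(1.96)²/(0.74−0.7)² = 504.2.
At s = 504.2: P(θ<0.74) ≈ 0.977. Adjusting to match 0.975 gives s ≈ 483.44.
So α = 0.7·483.44 ≈ 338.41, β = 0.3·483.44 ≈ 145.03.

α ≈ 338.41, β ≈ 145.03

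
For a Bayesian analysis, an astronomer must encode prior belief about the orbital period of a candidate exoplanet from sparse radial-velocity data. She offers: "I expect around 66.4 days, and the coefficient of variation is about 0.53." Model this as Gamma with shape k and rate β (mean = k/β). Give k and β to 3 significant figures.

k ≈ 3.56, β ≈ 0.0536

For Gamma(k, rate β): mean = k/β, variance = k/β², so CV = 1/√k.
CV = 0.53, hence k = 1/CV² = 3.56.
Then β = k/mean = 3.56/66.4 = 0.0536.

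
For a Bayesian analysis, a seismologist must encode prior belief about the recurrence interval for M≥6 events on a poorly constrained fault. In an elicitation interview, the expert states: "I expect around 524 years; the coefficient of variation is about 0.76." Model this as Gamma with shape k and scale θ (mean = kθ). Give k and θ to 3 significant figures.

For Gamma(k, scale θ): mean = kθ, variance = kθ², so CV = 1/√k.
CV = 0.76, hence k = 1/CV² = 1.73.
Then θ = mean/k = 524/1.73 = 303.

k ≈ 1.73, θ ≈ 303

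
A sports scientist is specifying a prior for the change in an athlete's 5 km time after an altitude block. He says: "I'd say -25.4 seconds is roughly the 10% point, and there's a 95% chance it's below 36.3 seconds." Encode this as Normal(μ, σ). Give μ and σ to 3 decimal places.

The p-quantile of Normal(μ,σ) is μ + z_p·σ, with z_{0.1} = -1.282 and z_{0.95} = 1.645.
Eliminate σ: μ = (z₂·x₁ − z₁·x₂)/(z₂ − z₁) = (1.645·-25.4 − (-1.282)·36.3)/2.926 = 1.620.
Then σ = (x₂ − x₁)/(z₂ − z₁) = (36.3 − -25.4)/2.926 = 21.084.

μ = 1.620, σ = 21.084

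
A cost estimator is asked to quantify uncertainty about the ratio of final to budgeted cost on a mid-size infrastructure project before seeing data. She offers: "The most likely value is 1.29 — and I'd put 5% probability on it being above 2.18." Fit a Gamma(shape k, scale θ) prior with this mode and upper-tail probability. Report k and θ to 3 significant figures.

k ≈ 11.1, θ ≈ 0.127

Gamma(k,θ) with k>1 has mode (k−1)θ, so θ = 1.29/(k−1).
Need P(X < 2.18) = 0.95 with θ tied to k this way. Start at k = 2, θ = 1.29: P(X<2.18) ≈ 0.504.
Too low — raise k to concentrate. Iterating converges to k ≈ 11.1.
Then θ = 1.29/(11.1−1) ≈ 0.127.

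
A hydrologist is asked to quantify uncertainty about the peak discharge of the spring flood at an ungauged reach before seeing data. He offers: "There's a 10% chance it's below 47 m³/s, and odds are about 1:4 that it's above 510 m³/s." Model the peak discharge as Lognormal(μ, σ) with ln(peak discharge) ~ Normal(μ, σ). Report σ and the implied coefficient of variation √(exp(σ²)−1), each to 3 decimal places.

σ ≈ 1.123, CV ≈ 1.590

If T ~ Lognormal(μ,σ) then ln T ~ Normal(μ,σ), so the p-quantile of ln T is μ + z_p·σ.
ln(47) = 3.85 and ln(510) = 6.234; z_{0.1} = -1.282, z_{0.8} = 0.8416.
σ = (6.234 − 3.85)/(0.8416 − (-1.282)) = 1.123.
μ = 3.85 − (-1.282)·1.123 = 5.289.
CV = √(exp(σ²)−1) = √(exp(1.2611)−1) = 1.590.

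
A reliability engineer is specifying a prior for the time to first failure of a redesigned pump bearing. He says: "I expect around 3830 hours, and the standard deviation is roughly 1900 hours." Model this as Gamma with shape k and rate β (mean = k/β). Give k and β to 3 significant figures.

k ≈ 4.06, β ≈ 0.00106

For Gamma(k, rate β): mean = k/β, variance = k/β², so CV = 1/√k.
CV = SD/mean = 1900/3830 = 0.4961, hence k = 1/CV² = 4.06.
Then β = k/mean = 4.06/3830 = 0.00106.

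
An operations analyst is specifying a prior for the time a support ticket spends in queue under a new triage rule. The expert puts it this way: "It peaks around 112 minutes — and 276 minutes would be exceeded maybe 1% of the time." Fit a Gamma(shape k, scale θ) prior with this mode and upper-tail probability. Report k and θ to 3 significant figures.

Gamma(k,θ) with k>1 has mode (k−1)θ, so θ = 112/(k−1).
Need P(X < 276) = 0.99 with θ tied to k this way. Start at k = 2, θ = 112: P(X<276) ≈ 0.705.
Too low — raise k to concentrate. Iterating converges to k ≈ 6.79.
Then θ = 112/(6.79−1) ≈ 19.3.

k ≈ 6.79, θ ≈ 19.3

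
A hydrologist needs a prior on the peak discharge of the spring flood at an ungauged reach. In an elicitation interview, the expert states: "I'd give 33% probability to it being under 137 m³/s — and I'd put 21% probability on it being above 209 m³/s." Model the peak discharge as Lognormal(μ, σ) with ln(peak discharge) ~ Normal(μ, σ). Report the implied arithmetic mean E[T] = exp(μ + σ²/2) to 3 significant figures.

If T ~ Lognormal(μ,σ) then ln T ~ Normal(μ,σ), so the p-quantile of ln T is μ + z_p·σ.
ln(137) = 4.92 and ln(209) = 5.342; z_{0.33} = -0.4399, z_{0.79} = 0.8064.
σ = (5.342 − 4.92)/(0.8064 − (-0.4399)) = 0.339.
μ = 4.92 − (-0.4399)·0.339 = 5.069.
E[T] = exp(μ + σ²/2) = exp(5.069 + 0.0574) = 168 m³/s.

E[T] ≈ 168 m³/s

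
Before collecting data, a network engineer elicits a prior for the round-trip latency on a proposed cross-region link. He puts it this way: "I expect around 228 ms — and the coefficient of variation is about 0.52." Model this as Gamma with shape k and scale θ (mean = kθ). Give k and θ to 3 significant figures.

k ≈ 3.7, θ ≈ 61.7

For Gamma(k, scale θ): mean = kθ, variance = kθ², so CV = 1/√k.
CV = 0.52, hence k = 1/CV² = 3.7.
Then θ = mean/k = 228/3.7 = 61.7.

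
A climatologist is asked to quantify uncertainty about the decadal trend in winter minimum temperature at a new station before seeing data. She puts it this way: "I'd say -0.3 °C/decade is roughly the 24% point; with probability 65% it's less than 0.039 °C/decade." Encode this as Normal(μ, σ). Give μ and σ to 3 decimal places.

μ = -0.081, σ = 0.311

For Normal(μ,σ), the p-quantile is μ + z_p·σ. Here z_{0.24} = -0.7063, z_{0.65} = 0.3853.
So -0.3 = μ − 0.7063σ and 0.039 = μ + 0.3853σ.
Subtracting: σ = (0.039 − -0.3)/(0.3853 − (-0.7063)) = 0.311.
Then μ = -0.3 − (-0.7063)·0.311 = -0.081.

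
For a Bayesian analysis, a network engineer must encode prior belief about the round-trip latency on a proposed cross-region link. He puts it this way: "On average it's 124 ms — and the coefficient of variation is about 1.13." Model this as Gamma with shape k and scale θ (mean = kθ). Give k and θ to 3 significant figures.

For Gamma(k, scale θ): mean = kθ, variance = kθ², so CV = 1/√k.
CV = 1.13, hence k = 1/CV² = 0.783.
Then θ = mean/k = 124/0.783 = 158.

k ≈ 0.783, θ ≈ 158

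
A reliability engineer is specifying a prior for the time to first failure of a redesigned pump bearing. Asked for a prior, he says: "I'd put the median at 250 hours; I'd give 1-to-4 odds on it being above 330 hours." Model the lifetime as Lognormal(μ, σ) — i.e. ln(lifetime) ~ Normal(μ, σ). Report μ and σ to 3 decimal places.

If T ~ Lognormal(μ,σ) then ln T ~ Normal(μ,σ), so the p-quantile of ln T is μ + z_p·σ.
ln(250) = 5.521 and ln(330) = 5.799; z_{0.5} = 0, z_{0.8} = 0.8416.
σ = (5.799 − 5.521)/(0.8416 − (0)) = 0.330.
μ = 5.521 − (0)·0.330 = 5.521.

μ ≈ 5.521, σ ≈ 0.330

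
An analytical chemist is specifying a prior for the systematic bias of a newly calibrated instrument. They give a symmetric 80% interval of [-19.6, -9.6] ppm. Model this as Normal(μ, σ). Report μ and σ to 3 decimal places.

μ = -14.600, σ = 3.902

A symmetric 80% interval runs μ ± z·σ with z = 1.282.
Half-width = 5, so σ = 5/1.282 = 3.902.
μ is the interval midpoint, -14.600.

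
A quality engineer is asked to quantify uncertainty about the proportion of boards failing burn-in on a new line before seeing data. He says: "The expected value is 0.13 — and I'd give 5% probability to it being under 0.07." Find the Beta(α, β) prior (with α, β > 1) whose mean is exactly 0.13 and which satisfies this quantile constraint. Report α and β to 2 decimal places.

α ≈ 8.80, β ≈ 58.91

With mean 0.13 fixed, write α = 0.13s, β = 0.87s where s = α+β.
Need P(θ < 0.07) = 0.05 under Beta(0.13s, 0.87s). Normal approximation: (q−m)/√(m(1−m)/s) ≈ z_{0.05} = -1.64, so s ≈ 0.13·0.87·(-1.64)²/(0.07−0.13)² = 85.0.
At s = 85.0: P(θ<0.07) ≈ 0.031. Adjusting to match 0.05 gives s ≈ 67.71.
So α = 0.13·67.71 ≈ 8.80, β = 0.87·67.71 ≈ 58.91.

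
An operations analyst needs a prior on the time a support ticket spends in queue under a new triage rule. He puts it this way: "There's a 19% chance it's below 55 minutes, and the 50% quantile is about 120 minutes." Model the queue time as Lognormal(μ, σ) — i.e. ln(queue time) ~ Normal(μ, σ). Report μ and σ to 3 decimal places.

If T ~ Lognormal(μ,σ) then ln T ~ Normal(μ,σ), so the p-quantile of ln T is μ + z_p·σ.
ln(55) = 4.007 and ln(120) = 4.787; z_{0.19} = -0.8779, z_{0.5} = 0.
σ = (4.787 − 4.007)/(0 − (-0.8779)) = 0.889.
μ = 4.007 − (-0.8779)·0.889 = 4.787.

μ ≈ 4.787, σ ≈ 0.889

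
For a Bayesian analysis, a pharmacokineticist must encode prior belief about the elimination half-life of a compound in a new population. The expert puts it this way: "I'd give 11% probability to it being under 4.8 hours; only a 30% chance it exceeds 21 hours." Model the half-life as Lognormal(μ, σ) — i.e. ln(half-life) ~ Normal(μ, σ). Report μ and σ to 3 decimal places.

If T ~ Lognormal(μ,σ) then ln T ~ Normal(μ,σ), so the p-quantile of ln T is μ + z_p·σ.
ln(4.8) = 1.569 and ln(21) = 3.045; z_{0.11} = -1.227, z_{0.7} = 0.5244.
σ = (3.045 − 1.569)/(0.5244 − (-1.227)) = 0.843.
μ = 1.569 − (-1.227)·0.843 = 2.602.

μ ≈ 2.602, σ ≈ 0.843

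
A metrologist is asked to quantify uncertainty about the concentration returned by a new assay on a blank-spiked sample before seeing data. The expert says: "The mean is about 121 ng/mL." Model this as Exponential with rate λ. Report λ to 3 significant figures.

λ ≈ 0.00826

Exponential mean = 1/λ, so λ = 1/121.0 = 0.00826.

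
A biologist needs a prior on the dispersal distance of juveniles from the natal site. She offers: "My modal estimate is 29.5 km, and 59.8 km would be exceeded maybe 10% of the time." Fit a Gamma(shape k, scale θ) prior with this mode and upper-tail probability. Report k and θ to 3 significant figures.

Gamma(k,θ) with k>1 has mode (k−1)θ, so θ = 29.5/(k−1).
Need P(X < 59.8) = 0.9 with θ tied to k this way. Start at k = 2, θ = 29.5: P(X<59.8) ≈ 0.601.
Too low — raise k to concentrate. Iterating converges to k ≈ 4.84.
Then θ = 29.5/(4.84−1) ≈ 7.68.

k ≈ 4.84, θ ≈ 7.68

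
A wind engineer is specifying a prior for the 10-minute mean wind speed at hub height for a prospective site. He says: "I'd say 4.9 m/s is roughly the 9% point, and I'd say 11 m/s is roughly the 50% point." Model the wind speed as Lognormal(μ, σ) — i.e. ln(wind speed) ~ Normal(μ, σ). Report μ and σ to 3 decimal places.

If T ~ Lognormal(μ,σ) then ln T ~ Normal(μ,σ), so the p-quantile of ln T is μ + z_p·σ.
ln(4.9) = 1.589 and ln(11) = 2.398; z_{0.09} = -1.341, z_{0.5} = 0.
σ = (2.398 − 1.589)/(0 − (-1.341)) = 0.603.
μ = 1.589 − (-1.341)·0.603 = 2.398.

μ ≈ 2.398, σ ≈ 0.603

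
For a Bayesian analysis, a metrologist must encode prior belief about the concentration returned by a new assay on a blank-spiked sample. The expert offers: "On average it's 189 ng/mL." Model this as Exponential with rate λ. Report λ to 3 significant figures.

Exponential mean = 1/λ, so λ = 1/189.0 = 0.00529.

λ ≈ 0.00529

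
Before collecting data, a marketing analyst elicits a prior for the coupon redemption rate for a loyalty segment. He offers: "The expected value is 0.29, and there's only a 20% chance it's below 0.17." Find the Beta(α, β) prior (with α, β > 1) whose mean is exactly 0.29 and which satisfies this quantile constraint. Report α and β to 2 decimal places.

α ≈ 3.05, β ≈ 7.46

With mean 0.29 fixed, write α = 0.29s, β = 0.71s where s = α+β.
Need P(θ < 0.17) = 0.2 under Beta(0.29s, 0.71s). Normal approximation: (q−m)/√(m(1−m)/s) ≈ z_{0.2} = -0.842, so s ≈ 0.29·0.71·(-0.842)²/(0.17−0.29)² = 10.1.
At s = 10.1: P(θ<0.17) ≈ 0.206. Adjusting to match 0.2 gives s ≈ 10.51.
So α = 0.29·10.51 ≈ 3.05, β = 0.71·10.51 ≈ 7.46.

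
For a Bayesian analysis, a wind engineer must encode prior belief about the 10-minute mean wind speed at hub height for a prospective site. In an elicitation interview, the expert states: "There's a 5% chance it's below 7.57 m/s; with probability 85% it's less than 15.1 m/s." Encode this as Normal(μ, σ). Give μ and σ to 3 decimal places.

μ = 12.189, σ = 2.808

The p-quantile of Normal(μ,σ) is μ + z_p·σ, with z_{0.05} = -1.645 and z_{0.85} = 1.036.
Eliminate σ: μ = (z₂·x₁ − z₁·x₂)/(z₂ − z₁) = (1.036·7.57 − (-1.645)·15.1)/2.681 = 12.189.
Then σ = (x₂ − x₁)/(z₂ − z₁) = (15.1 − 7.57)/2.681 = 2.808.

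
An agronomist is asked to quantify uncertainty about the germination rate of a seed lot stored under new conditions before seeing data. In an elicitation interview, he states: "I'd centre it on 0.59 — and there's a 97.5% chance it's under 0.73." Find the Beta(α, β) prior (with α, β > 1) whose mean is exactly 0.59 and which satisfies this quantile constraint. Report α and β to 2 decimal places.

With mean 0.59 fixed, write α = 0.59s, β = 0.41s where s = α+β.
Need P(θ < 0.73) = 0.975 under Beta(0.59s, 0.41s). Normal approximation: (q−m)/√(m(1−m)/s) ≈ z_{0.975} = 1.96, so s ≈ 0.59·0.41·(1.96)²/(0.73−0.59)² = 47.4.
At s = 47.4: P(θ<0.73) ≈ 0.980. Adjusting to match 0.975 gives s ≈ 43.38.
So α = 0.59·43.38 ≈ 25.59, β = 0.41·43.38 ≈ 17.78.

α ≈ 25.59, β ≈ 17.78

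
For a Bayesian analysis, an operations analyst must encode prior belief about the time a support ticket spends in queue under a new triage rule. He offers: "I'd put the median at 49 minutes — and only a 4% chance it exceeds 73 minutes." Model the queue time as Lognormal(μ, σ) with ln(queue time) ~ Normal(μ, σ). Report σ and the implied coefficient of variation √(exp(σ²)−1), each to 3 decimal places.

σ ≈ 0.228, CV ≈ 0.231

If T ~ Lognormal(μ,σ) then ln T ~ Normal(μ,σ), so the p-quantile of ln T is μ + z_p·σ.
ln(49) = 3.892 and ln(73) = 4.29; z_{0.5} = 0, z_{0.96} = 1.751.
σ = (4.29 − 3.892)/(1.751 − (0)) = 0.228.
μ = 3.892 − (0)·0.228 = 3.892.
CV = √(exp(σ²)−1) = √(exp(0.0518)−1) = 0.231.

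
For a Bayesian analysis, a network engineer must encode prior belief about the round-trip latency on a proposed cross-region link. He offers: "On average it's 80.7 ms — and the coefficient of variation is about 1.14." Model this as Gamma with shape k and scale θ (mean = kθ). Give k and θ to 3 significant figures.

k ≈ 0.769, θ ≈ 105

For Gamma(k, scale θ): mean = kθ, variance = kθ², so CV = 1/√k.
CV = 1.14, hence k = 1/CV² = 0.769.
Then θ = mean/k = 80.7/0.769 = 105.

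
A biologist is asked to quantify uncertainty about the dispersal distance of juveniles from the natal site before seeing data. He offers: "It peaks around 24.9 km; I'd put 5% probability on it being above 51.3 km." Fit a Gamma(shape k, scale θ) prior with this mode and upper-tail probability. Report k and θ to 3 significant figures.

k ≈ 6.29, θ ≈ 4.7

Gamma(k,θ) with k>1 has mode (k−1)θ, so θ = 24.9/(k−1).
Need P(X < 51.3) = 0.95 with θ tied to k this way. Start at k = 2, θ = 24.9: P(X<51.3) ≈ 0.610.
Too low — raise k to concentrate. Iterating converges to k ≈ 6.29.
Then θ = 24.9/(6.29−1) ≈ 4.7.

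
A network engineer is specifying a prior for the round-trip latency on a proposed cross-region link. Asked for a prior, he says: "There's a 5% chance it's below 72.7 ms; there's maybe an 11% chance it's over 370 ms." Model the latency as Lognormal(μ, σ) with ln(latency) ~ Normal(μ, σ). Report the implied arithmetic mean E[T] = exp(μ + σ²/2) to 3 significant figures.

If T ~ Lognormal(μ,σ) then ln T ~ Normal(μ,σ), so the p-quantile of ln T is μ + z_p·σ.
ln(72.7) = 4.286 and ln(370) = 5.914; z_{0.05} = -1.645, z_{0.89} = 1.227.
σ = (5.914 − 4.286)/(1.227 − (-1.645)) = 0.567.
μ = 4.286 − (-1.645)·0.567 = 5.218.
E[T] = exp(μ + σ²/2) = exp(5.218 + 0.1606) = 217 ms.

E[T] ≈ 217 ms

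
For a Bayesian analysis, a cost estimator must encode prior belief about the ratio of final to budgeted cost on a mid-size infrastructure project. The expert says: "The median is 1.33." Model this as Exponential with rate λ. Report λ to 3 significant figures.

Exponential median = ln 2 / λ, so λ = ln 2 / 1.33 = 0.521.

λ ≈ 0.521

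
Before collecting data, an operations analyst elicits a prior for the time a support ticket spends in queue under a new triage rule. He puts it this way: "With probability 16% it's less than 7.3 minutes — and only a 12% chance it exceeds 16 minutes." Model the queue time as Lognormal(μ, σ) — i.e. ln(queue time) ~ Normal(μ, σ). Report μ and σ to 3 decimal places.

If T ~ Lognormal(μ,σ) then ln T ~ Normal(μ,σ), so the p-quantile of ln T is μ + z_p·σ.
ln(7.3) = 1.988 and ln(16) = 2.773; z_{0.16} = -0.9945, z_{0.88} = 1.175.
σ = (2.773 − 1.988)/(1.175 − (-0.9945)) = 0.362.
μ = 1.988 − (-0.9945)·0.362 = 2.348.

μ ≈ 2.348, σ ≈ 0.362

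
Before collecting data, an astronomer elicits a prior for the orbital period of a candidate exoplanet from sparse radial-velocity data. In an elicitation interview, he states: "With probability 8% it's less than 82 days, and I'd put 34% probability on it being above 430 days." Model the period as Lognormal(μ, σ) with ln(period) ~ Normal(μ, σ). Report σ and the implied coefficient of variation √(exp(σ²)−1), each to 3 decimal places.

If T ~ Lognormal(μ,σ) then ln T ~ Normal(μ,σ), so the p-quantile of ln T is μ + z_p·σ.
ln(82) = 4.407 and ln(430) = 6.064; z_{0.08} = -1.405, z_{0.66} = 0.4125.
σ = (6.064 − 4.407)/(0.4125 − (-1.405)) = 0.912.
μ = 4.407 − (-1.405)·0.912 = 5.688.
CV = √(exp(σ²)−1) = √(exp(0.8312)−1) = 1.138.

σ ≈ 0.912, CV ≈ 1.138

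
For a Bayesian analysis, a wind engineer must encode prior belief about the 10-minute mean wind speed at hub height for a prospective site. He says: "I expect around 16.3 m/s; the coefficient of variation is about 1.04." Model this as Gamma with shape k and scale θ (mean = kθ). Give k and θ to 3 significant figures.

For Gamma(k, scale θ): mean = kθ, variance = kθ², so CV = 1/√k.
CV = 1.04, hence k = 1/CV² = 0.925.
Then θ = mean/k = 16.3/0.925 = 17.6.

k ≈ 0.925, θ ≈ 17.6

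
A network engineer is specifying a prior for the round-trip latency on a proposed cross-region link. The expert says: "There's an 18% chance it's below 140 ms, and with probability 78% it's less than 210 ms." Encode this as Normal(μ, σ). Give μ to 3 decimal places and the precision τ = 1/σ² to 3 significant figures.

For Normal(μ,σ), the p-quantile is μ + z_p·σ. Here z_{0.18} = -0.9154, z_{0.78} = 0.7722.
So 140 = μ − 0.9154σ and 210 = μ + 0.7722σ.
Subtracting: σ = (210 − 140)/(0.7722 − (-0.9154)) = 41.480.
Then μ = 140 − (-0.9154)·41.480 = 177.969.
Precision τ = 1/σ² = 1/41.48² = 0.000581.

μ = 177.969, τ = 0.000581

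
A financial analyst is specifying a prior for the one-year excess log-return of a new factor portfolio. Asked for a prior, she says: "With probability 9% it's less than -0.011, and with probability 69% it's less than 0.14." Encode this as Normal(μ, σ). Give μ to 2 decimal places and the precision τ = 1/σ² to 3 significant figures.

μ = 0.10, τ = 148

The p-quantile of Normal(μ,σ) is μ + z_p·σ, with z_{0.09} = -1.341 and z_{0.69} = 0.4959.
Eliminate σ: μ = (z₂·x₁ − z₁·x₂)/(z₂ − z₁) = (0.4959·-0.011 − (-1.341)·0.14)/1.837 = 0.10.
Then σ = (x₂ − x₁)/(z₂ − z₁) = (0.14 − -0.011)/1.837 = 0.08.
Precision τ = 1/σ² = 1/0.08222² = 148.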